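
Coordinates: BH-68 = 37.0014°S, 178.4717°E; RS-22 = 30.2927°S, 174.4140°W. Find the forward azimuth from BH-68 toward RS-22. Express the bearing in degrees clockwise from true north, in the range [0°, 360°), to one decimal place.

Δλ = 7.1143°
y = sin Δλ · cos φ₂ = 0.106939
x = cos φ₁ sin φ₂ − sin φ₁ cos φ₂ cos Δλ = 0.112821
θ = atan2(y, x) = 43.4668° → 43.4668° (mod 360°)

43.5°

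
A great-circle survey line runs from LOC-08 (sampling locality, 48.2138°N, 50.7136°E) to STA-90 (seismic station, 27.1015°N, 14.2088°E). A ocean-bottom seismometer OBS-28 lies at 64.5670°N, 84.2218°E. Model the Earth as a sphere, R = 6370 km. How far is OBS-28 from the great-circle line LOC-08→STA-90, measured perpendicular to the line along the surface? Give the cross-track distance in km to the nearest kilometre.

δ₁₃ = central angle LOC-08→OBS-28 = 0.422699 rad  (haversine)
θ₁₃ = bearing LOC-08→OBS-28 = 35.306°,  θ₁₂ = bearing LOC-08→STA-90 = 246.527°
dₓₜ = R·arcsin(sin δ₁₃ · sin(θ₁₃ − θ₁₂)) = 6370·arcsin(0.41022·sin(-211.221°)) = 1364.913 km
|dₓₜ| = 1364.913 km

1365 km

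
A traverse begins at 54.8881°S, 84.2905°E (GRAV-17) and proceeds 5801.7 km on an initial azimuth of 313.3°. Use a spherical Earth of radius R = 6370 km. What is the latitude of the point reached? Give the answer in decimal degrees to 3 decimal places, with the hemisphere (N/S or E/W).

δ = d/R = 5801.7/6370 = 0.910785 rad
φ₂ = arcsin(sin φ₁ cos δ + cos φ₁ sin δ cos θ)
   = arcsin(-0.81803·0.61313 + 0.57518·0.78999·0.68582) = -10.94890°
λ₂ = λ₁ + atan2(sin θ sin δ cos φ₁, cos δ − sin φ₁ sin φ₂) = 48.44587°

10.949°S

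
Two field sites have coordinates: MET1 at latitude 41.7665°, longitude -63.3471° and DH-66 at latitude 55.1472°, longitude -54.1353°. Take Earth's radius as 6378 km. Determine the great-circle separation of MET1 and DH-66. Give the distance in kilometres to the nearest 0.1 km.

Δφ = 13.3807°,  Δλ = 9.2118°
a = sin²(Δφ/2) + cos φ₁ cos φ₂ sin²(Δλ/2) = 0.016322
c = 2·arcsin(√a) = 0.256212 rad = 14.6799°
d = R·c = 6378 × 0.256212 = 1634.1 km

1634.1 km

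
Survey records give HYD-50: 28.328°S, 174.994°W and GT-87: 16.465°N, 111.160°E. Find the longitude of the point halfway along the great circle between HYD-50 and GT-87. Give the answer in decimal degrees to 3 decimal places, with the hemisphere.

146.240°E

Bx = cos φ₂ cos Δλ = 0.266811,  By = cos φ₂ sin Δλ = -0.921129
φₘ = atan2(sin φ₁ + sin φ₂, √((cos φ₁ + Bx)² + By²)) = -7.40087°
λₘ = λ₁ + atan2(By, cos φ₁ + Bx) = 146.24023°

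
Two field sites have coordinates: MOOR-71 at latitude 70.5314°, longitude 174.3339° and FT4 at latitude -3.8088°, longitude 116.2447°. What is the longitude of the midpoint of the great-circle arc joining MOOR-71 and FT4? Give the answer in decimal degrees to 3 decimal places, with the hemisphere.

Bx = cos φ₂ cos Δλ = 0.527431,  By = cos φ₂ sin Δλ = -0.846997
φₘ = atan2(sin φ₁ + sin φ₂, √((cos φ₁ + Bx)² + By²)) = 35.97019°
λₘ = λ₁ + atan2(By, cos φ₁ + Bx) = 129.79434°

129.794°E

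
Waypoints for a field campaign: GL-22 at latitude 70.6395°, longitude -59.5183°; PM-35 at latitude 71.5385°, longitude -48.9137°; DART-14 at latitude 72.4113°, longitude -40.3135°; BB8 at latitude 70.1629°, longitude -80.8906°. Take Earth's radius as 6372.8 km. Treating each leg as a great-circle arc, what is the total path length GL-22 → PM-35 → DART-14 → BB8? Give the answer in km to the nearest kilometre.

GL-22→PM-35: c = 0.061914 rad, d = 394.57 km
PM-35→DART-14: c = 0.048831 rad, d = 311.19 km
DART-14→BB8: c = 0.225996 rad, d = 1440.23 km
Total = 394.57 + 311.19 + 1440.23 = 2145.98 km

2146 km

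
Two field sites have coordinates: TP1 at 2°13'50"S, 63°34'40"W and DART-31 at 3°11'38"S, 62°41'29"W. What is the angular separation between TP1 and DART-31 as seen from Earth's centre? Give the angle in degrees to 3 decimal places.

TP1: φ = -2.23056°, λ = -63.57778°
DART-31: φ = -3.19389°, λ = -62.69139°
Δφ = -0.9633°,  Δλ = 0.8864°
a = sin²(Δφ/2) + cos φ₁ cos φ₂ sin²(Δλ/2) = 0.000130
c = 2·arcsin(√a) = 0.022836 rad = 1.3084°

1.308°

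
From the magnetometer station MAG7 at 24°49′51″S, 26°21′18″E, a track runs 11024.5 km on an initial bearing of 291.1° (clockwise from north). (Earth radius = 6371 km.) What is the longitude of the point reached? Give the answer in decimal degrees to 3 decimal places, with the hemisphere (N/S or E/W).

63.334°W

MAG7: φ = -24.83083°, λ = +26.35500°
δ = d/R = 11024.5/6371 = 1.730419 rad
φ₂ = arcsin(sin φ₁ cos δ + cos φ₁ sin δ cos θ)
   = arcsin(-0.41994·-0.15895 + 0.90755·0.98729·0.36000) = 22.91157°
λ₂ = λ₁ + atan2(sin θ sin δ cos φ₁, cos δ − sin φ₁ sin φ₂) = -63.33374°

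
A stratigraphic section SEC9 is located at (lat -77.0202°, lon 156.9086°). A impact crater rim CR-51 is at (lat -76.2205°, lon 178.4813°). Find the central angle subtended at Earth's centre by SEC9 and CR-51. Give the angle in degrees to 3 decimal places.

Δφ = 0.7997°,  Δλ = 21.5727°
a = sin²(Δφ/2) + cos φ₁ cos φ₂ sin²(Δλ/2) = 0.001922
c = 2·arcsin(√a) = 0.087719 rad = 5.0259°

5.026°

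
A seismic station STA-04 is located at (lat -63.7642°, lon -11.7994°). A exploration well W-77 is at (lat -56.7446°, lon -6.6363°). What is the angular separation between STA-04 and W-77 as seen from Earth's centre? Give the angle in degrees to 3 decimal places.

7.467°

Δφ = 7.0196°,  Δλ = 5.1631°
a = sin²(Δφ/2) + cos φ₁ cos φ₂ sin²(Δλ/2) = 0.004240
c = 2·arcsin(√a) = 0.130317 rad = 7.4666°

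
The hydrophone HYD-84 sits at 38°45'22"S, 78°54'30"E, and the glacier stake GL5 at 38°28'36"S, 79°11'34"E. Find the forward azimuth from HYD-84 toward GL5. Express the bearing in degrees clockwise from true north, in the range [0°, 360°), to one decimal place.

38.6°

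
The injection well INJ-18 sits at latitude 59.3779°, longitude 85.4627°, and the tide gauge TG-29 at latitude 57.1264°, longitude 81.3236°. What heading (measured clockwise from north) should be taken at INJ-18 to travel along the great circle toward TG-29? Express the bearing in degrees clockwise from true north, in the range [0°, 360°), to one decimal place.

Δλ = -4.1391°
y = sin Δλ · cos φ₂ = -0.039177
x = cos φ₁ sin φ₂ − sin φ₁ cos φ₂ cos Δλ = -0.038068
θ = atan2(y, x) = -134.1770° → 225.8230° (mod 360°)

225.8°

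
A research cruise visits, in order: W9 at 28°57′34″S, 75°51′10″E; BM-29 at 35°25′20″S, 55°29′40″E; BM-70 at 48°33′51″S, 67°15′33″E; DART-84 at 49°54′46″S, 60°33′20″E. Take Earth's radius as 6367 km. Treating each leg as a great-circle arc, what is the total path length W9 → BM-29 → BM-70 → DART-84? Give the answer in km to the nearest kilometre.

4298 km

W9: φ = -28.95944°, λ = +75.85278°
BM-29: φ = -35.42222°, λ = +55.49444°
BM-70: φ = -48.56417°, λ = +67.25917°
DART-84: φ = -49.91278°, λ = +60.55556°
W9→BM-29: c = 0.320407 rad, d = 2040.03 km
BM-29→BM-70: c = 0.274794 rad, d = 1749.62 km
BM-70→DART-84: c = 0.079902 rad, d = 508.74 km
Total = 2040.03 + 1749.62 + 508.74 = 4298.39 km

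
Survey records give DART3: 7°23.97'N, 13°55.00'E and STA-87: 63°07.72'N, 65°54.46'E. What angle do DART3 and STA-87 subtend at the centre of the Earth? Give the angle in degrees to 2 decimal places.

66.99°

DART3: φ = +7.39950°, λ = +13.91667°
STA-87: φ = +63.12867°, λ = +65.90767°
Δφ = 55.7292°,  Δλ = 51.9910°
a = sin²(Δφ/2) + cos φ₁ cos φ₂ sin²(Δλ/2) = 0.304554
c = 2·arcsin(√a) = 1.169197 rad = 66.9900°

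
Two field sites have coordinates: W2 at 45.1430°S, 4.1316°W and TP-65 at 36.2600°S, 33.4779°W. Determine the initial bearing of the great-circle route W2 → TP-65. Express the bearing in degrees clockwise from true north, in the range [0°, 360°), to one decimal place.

Δλ = -29.3463°
y = sin Δλ · cos φ₂ = -0.395177
x = cos φ₁ sin φ₂ − sin φ₁ cos φ₂ cos Δλ = 0.081067
θ = atan2(y, x) = -78.4071° → 281.5929° (mod 360°)

281.6°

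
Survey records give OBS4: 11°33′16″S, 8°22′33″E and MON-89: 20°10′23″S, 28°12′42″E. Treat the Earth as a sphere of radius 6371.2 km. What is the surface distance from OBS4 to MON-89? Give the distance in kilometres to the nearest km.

2325 km

OBS4: φ = -11.55444°, λ = +8.37583°
MON-89: φ = -20.17306°, λ = +28.21167°
Δφ = -8.6186°,  Δλ = 19.8358°
a = sin²(Δφ/2) + cos φ₁ cos φ₂ sin²(Δλ/2) = 0.032928
c = 2·arcsin(√a) = 0.364941 rad = 20.9096°
d = R·c = 6371.2 × 0.364941 = 2325.1 km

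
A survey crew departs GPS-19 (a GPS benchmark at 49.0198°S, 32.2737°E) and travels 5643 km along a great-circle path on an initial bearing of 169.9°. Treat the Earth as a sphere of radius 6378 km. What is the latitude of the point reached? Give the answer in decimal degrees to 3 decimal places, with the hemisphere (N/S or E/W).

δ = d/R = 5643/6378 = 0.884760 rad
φ₂ = arcsin(sin φ₁ cos δ + cos φ₁ sin δ cos θ)
   = arcsin(-0.75494·0.63348 + 0.65580·0.77376·-0.98450) = -77.90517°
λ₂ = λ₁ + atan2(sin θ sin δ cos φ₁, cos δ − sin φ₁ sin φ₂) = 171.91264°

77.905°S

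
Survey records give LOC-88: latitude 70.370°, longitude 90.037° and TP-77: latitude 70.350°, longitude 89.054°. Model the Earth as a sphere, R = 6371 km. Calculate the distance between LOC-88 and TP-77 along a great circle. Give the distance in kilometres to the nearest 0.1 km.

36.8 km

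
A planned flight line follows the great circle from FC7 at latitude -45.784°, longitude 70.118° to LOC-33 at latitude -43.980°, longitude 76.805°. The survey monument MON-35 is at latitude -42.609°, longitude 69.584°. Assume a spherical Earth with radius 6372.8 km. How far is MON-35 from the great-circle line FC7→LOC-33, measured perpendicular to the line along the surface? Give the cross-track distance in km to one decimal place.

348.7 km

δ₁₃ = central angle FC7→MON-35 = 0.055815 rad  (haversine)
θ₁₃ = bearing FC7→MON-35 = 352.937°,  θ₁₂ = bearing FC7→LOC-33 = 71.540°
dₓₜ = R·arcsin(sin δ₁₃ · sin(θ₁₃ − θ₁₂)) = 6372.8·arcsin(0.05579·sin(281.398°)) = -348.678 km
|dₓₜ| = 348.678 km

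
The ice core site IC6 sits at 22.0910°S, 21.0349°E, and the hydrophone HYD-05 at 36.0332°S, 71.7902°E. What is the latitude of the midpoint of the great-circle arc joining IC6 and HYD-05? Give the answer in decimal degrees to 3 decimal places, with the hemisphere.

Bx = cos φ₂ cos Δλ = 0.511596,  By = cos φ₂ sin Δλ = 0.626280
φₘ = atan2(sin φ₁ + sin φ₂, √((cos φ₁ + Bx)² + By²)) = -31.58159°
λₘ = λ₁ + atan2(By, cos φ₁ + Bx) = 44.56640°

31.582°S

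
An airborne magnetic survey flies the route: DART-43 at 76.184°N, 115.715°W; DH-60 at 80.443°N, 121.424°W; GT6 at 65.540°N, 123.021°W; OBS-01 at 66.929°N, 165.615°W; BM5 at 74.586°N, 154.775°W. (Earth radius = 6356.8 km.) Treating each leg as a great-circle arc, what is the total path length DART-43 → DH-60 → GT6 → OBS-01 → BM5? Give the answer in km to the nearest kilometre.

4950 km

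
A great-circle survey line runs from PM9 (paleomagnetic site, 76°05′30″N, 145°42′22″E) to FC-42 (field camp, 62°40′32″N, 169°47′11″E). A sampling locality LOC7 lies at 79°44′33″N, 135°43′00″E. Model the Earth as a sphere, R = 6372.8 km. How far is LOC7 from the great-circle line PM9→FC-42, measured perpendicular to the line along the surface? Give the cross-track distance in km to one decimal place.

PM9: φ = +76.09167°, λ = +145.70611°
FC-42: φ = +62.67556°, λ = +169.78639°
LOC7: φ = +79.74250°, λ = +135.71667°
δ₁₃ = central angle PM9→LOC7 = 0.073205 rad  (haversine)
θ₁₃ = bearing PM9→LOC7 = 335.018°,  θ₁₂ = bearing PM9→FC-42 = 135.896°
dₓₜ = R·arcsin(sin δ₁₃ · sin(θ₁₃ − θ₁₂)) = 6372.8·arcsin(0.07314·sin(199.121°)) = -152.695 km
|dₓₜ| = 152.695 km

152.7 km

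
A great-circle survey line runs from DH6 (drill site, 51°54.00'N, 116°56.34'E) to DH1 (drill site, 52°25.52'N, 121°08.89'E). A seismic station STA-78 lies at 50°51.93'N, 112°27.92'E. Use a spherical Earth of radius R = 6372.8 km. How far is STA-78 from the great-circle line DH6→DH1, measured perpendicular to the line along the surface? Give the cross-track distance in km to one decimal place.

DH6: φ = +51.90000°, λ = +116.93900°
DH1: φ = +52.42533°, λ = +121.14817°
STA-78: φ = +50.86550°, λ = +112.46533°
δ₁₃ = central angle DH6→STA-78 = 0.051958 rad  (haversine)
θ₁₃ = bearing DH6→STA-78 = 251.428°,  θ₁₂ = bearing DH6→DH1 = 76.842°
dₓₜ = R·arcsin(sin δ₁₃ · sin(θ₁₃ − θ₁₂)) = 6372.8·arcsin(0.05193·sin(174.585°)) = 31.231 km
|dₓₜ| = 31.231 km

31.2 km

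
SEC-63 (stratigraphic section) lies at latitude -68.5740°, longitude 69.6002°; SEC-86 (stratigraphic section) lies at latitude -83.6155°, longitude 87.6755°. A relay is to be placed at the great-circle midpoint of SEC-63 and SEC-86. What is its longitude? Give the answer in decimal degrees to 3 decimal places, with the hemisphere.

Bx = cos φ₂ cos Δλ = 0.105712,  By = cos φ₂ sin Δλ = 0.034502
φₘ = atan2(sin φ₁ + sin φ₂, √((cos φ₁ + Bx)² + By²)) = -76.21334°
λₘ = λ₁ + atan2(By, cos φ₁ + Bx) = 73.78964°

73.790°E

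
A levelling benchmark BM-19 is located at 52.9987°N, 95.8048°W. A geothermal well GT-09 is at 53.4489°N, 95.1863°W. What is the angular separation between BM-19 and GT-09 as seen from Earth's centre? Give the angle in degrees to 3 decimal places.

Δφ = 0.4502°,  Δλ = 0.6185°
a = sin²(Δφ/2) + cos φ₁ cos φ₂ sin²(Δλ/2) = 0.000026
c = 2·arcsin(√a) = 0.010174 rad = 0.5829°

0.583°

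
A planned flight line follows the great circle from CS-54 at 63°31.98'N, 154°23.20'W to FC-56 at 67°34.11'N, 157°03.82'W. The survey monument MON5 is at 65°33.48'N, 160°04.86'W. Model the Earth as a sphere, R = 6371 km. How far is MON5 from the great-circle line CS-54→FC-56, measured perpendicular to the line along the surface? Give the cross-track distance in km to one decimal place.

CS-54: φ = +63.53300°, λ = -154.38667°
FC-56: φ = +67.56850°, λ = -157.06367°
MON5: φ = +65.55800°, λ = -160.08100°
δ₁₃ = central angle CS-54→MON5 = 0.055405 rad  (haversine)
θ₁₃ = bearing CS-54→MON5 = 312.152°,  θ₁₂ = bearing CS-54→FC-56 = 345.861°
dₓₜ = R·arcsin(sin δ₁₃ · sin(θ₁₃ − θ₁₂)) = 6371·arcsin(0.05538·sin(-33.709°)) = -195.832 km
|dₓₜ| = 195.832 km

195.8 km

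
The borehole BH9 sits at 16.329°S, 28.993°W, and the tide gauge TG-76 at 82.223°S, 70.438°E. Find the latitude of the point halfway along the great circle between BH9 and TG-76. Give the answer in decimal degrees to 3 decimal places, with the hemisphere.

Bx = cos φ₂ cos Δλ = -0.022173,  By = cos φ₂ sin Δλ = 0.133489
φₘ = atan2(sin φ₁ + sin φ₂, √((cos φ₁ + Bx)² + By²)) = -53.33302°
λₘ = λ₁ + atan2(By, cos φ₁ + Bx) = -20.88915°

53.333°S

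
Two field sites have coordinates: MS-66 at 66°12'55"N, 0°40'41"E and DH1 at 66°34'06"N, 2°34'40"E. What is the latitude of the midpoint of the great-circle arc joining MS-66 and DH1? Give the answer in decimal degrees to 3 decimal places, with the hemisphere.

66.395°N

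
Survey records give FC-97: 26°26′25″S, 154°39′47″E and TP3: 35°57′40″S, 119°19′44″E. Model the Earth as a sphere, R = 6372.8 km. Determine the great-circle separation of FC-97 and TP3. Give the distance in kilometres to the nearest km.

3503 km

FC-97: φ = -26.44028°, λ = +154.66306°
TP3: φ = -35.96111°, λ = +119.32889°
Δφ = -9.5208°,  Δλ = -35.3342°
a = sin²(Δφ/2) + cos φ₁ cos φ₂ sin²(Δλ/2) = 0.073639
c = 2·arcsin(√a) = 0.549623 rad = 31.4911°
d = R·c = 6372.8 × 0.549623 = 3502.6 km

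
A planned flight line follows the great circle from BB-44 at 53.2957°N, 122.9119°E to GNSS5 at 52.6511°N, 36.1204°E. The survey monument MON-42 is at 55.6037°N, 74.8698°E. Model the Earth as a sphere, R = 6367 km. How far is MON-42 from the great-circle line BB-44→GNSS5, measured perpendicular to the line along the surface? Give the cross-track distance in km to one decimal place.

δ₁₃ = central angle BB-44→MON-42 = 0.479362 rad  (haversine)
θ₁₃ = bearing BB-44→MON-42 = 294.379°,  θ₁₂ = bearing BB-44→GNSS5 = 306.482°
dₓₜ = R·arcsin(sin δ₁₃ · sin(θ₁₃ − θ₁₂)) = 6367·arcsin(0.46121·sin(-12.103°)) = -616.684 km
|dₓₜ| = 616.684 km

616.7 km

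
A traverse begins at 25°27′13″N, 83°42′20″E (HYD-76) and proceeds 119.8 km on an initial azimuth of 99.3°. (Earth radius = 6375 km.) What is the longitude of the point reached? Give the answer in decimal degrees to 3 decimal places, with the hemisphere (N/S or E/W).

HYD-76: φ = +25.45361°, λ = +83.70556°
δ = d/R = 119.8/6375 = 0.018792 rad
φ₂ = arcsin(sin φ₁ cos δ + cos φ₁ sin δ cos θ)
   = arcsin(0.42978·0.99982 + 0.90293·0.01879·-0.16160) = 25.27494°
λ₂ = λ₁ + atan2(sin θ sin δ cos φ₁, cos δ − sin φ₁ sin φ₂) = 84.88062°

84.881°E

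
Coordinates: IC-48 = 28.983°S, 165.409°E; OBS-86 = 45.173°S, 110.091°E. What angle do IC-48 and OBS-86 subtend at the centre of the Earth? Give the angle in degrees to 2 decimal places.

Δφ = -16.1900°,  Δλ = -55.3180°
a = sin²(Δφ/2) + cos φ₁ cos φ₂ sin²(Δλ/2) = 0.152717
c = 2·arcsin(√a) = 0.802980 rad = 46.0074°

46.01°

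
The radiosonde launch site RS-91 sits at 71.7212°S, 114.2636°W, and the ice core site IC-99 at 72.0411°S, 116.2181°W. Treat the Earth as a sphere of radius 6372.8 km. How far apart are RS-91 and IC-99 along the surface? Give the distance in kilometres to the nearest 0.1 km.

76.4 km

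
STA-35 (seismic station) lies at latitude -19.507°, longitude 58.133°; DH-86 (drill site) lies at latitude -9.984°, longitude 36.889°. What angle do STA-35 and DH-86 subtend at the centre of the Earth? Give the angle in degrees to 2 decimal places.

22.61°

Δφ = 9.5230°,  Δλ = -21.2440°
a = sin²(Δφ/2) + cos φ₁ cos φ₂ sin²(Δλ/2) = 0.038432
c = 2·arcsin(√a) = 0.394638 rad = 22.6111°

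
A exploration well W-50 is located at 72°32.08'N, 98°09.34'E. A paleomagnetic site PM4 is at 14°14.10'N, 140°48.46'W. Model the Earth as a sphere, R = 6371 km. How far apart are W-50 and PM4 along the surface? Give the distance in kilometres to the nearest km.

9468 km

W-50: φ = +72.53467°, λ = +98.15567°
PM4: φ = +14.23500°, λ = -140.80767°
Δφ = -58.2997°,  Δλ = 121.0367°
a = sin²(Δφ/2) + cos φ₁ cos φ₂ sin²(Δλ/2) = 0.457714
c = 2·arcsin(√a) = 1.486123 rad = 85.1486°
d = R·c = 6371 × 1.486123 = 9468.1 km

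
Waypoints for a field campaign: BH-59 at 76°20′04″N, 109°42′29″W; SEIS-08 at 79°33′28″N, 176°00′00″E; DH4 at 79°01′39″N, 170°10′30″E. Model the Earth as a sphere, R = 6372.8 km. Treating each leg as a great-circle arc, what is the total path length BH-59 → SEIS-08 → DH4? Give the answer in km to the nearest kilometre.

1771 km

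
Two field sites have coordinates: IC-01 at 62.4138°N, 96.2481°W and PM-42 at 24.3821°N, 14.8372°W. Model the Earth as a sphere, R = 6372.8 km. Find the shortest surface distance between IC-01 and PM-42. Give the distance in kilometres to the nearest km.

Δφ = -38.0317°,  Δλ = 81.4109°
a = sin²(Δφ/2) + cos φ₁ cos φ₂ sin²(Δλ/2) = 0.285560
c = 2·arcsin(√a) = 1.127543 rad = 64.6035°
d = R·c = 6372.8 × 1.127543 = 7185.6 km

7186 km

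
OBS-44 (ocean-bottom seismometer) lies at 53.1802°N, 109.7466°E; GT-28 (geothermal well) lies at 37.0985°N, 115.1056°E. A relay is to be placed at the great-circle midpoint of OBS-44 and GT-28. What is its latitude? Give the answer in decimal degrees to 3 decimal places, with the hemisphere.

45.170°N

Bx = cos φ₂ cos Δλ = 0.794113,  By = cos φ₂ sin Δλ = 0.074493
φₘ = atan2(sin φ₁ + sin φ₂, √((cos φ₁ + Bx)² + By²)) = 45.17006°
λₘ = λ₁ + atan2(By, cos φ₁ + Bx) = 112.80675°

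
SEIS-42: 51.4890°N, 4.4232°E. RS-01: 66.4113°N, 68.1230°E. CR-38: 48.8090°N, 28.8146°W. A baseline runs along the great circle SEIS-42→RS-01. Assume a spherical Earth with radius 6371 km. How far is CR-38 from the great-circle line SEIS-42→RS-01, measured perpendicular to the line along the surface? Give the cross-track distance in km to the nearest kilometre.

δ₁₃ = central angle SEIS-42→CR-38 = 0.371400 rad  (haversine)
θ₁₃ = bearing SEIS-42→CR-38 = 275.938°,  θ₁₂ = bearing SEIS-42→RS-01 = 39.714°
dₓₜ = R·arcsin(sin δ₁₃ · sin(θ₁₃ − θ₁₂)) = 6371·arcsin(0.36292·sin(236.225°)) = -1952.339 km
|dₓₜ| = 1952.339 km

1952 km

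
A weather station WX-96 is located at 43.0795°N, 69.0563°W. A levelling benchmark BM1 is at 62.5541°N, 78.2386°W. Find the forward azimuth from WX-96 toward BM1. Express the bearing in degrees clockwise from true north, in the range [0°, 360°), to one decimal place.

347.7°

Δλ = -9.1823°
y = sin Δλ · cos φ₂ = -0.073550
x = cos φ₁ sin φ₂ − sin φ₁ cos φ₂ cos Δλ = 0.337423
θ = atan2(y, x) = -12.2968° → 347.7032° (mod 360°)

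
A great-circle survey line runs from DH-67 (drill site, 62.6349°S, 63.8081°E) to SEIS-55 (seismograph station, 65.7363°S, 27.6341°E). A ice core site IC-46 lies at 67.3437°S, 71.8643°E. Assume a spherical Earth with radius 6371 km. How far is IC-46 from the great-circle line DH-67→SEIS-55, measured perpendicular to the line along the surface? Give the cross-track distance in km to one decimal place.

δ₁₃ = central angle DH-67→IC-46 = 0.101262 rad  (haversine)
θ₁₃ = bearing DH-67→IC-46 = 147.722°,  θ₁₂ = bearing DH-67→SEIS-55 = 242.837°
dₓₜ = R·arcsin(sin δ₁₃ · sin(θ₁₃ − θ₁₂)) = 6371·arcsin(0.10109·sin(-95.115°)) = -642.562 km
|dₓₜ| = 642.562 km

642.6 km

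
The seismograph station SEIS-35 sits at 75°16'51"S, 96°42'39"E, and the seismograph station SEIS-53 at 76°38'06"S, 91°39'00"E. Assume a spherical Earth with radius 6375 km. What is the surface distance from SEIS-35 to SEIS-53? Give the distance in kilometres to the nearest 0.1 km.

SEIS-35: φ = -75.28083°, λ = +96.71083°
SEIS-53: φ = -76.63500°, λ = +91.65000°
Δφ = -1.3542°,  Δλ = -5.0608°
a = sin²(Δφ/2) + cos φ₁ cos φ₂ sin²(Δλ/2) = 0.000254
c = 2·arcsin(√a) = 0.031884 rad = 1.8268°
d = R·c = 6375 × 0.031884 = 203.3 km

203.3 km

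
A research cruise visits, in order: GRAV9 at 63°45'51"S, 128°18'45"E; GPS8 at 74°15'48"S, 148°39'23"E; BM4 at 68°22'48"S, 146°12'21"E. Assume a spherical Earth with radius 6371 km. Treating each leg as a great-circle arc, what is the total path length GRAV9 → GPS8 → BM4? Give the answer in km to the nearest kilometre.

GRAV9: φ = -63.76417°, λ = +128.31250°
GPS8: φ = -74.26333°, λ = +148.65639°
BM4: φ = -68.38000°, λ = +146.20583°
GRAV9→GPS8: c = 0.220543 rad, d = 1405.08 km
GPS8→BM4: c = 0.103571 rad, d = 659.85 km
Total = 1405.08 + 659.85 = 2064.93 km

2065 km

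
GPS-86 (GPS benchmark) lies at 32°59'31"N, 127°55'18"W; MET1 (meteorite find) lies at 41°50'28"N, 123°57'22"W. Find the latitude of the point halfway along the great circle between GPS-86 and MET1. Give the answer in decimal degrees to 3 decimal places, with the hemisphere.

GPS-86: φ = +32.99194°, λ = -127.92167°
MET1: φ = +41.84111°, λ = -123.95611°
Bx = cos φ₂ cos Δλ = 0.743214,  By = cos φ₂ sin Δλ = 0.051522
φₘ = atan2(sin φ₁ + sin φ₂, √((cos φ₁ + Bx)² + By²)) = 37.43303°
λₘ = λ₁ + atan2(By, cos φ₁ + Bx) = -126.05631°

37.433°N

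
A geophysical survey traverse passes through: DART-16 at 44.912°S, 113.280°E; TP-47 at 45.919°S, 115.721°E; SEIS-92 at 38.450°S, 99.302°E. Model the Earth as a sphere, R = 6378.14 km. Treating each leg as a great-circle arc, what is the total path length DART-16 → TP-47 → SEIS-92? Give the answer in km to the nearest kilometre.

1806 km

DART-16→TP-47: c = 0.034686 rad, d = 221.23 km
TP-47→SEIS-92: c = 0.248438 rad, d = 1584.57 km
Total = 221.23 + 1584.57 = 1805.80 km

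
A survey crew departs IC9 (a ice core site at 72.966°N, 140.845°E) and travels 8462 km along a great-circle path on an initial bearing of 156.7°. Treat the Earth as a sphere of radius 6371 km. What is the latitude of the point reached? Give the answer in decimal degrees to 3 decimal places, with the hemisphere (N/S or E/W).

δ = d/R = 8462/6371 = 1.328206 rad
φ₂ = arcsin(sin φ₁ cos δ + cos φ₁ sin δ cos θ)
   = arcsin(0.95613·0.24022 + 0.29294·0.97072·-0.91845) = -1.80460°
λ₂ = λ₁ + atan2(sin θ sin δ cos φ₁, cos δ − sin φ₁ sin φ₂) = 163.43623°

1.805°S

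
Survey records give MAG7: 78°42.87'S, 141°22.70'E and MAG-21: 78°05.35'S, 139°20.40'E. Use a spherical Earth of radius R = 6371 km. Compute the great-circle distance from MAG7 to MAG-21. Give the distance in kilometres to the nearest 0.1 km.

83.1 km

MAG7: φ = -78.71450°, λ = +141.37833°
MAG-21: φ = -78.08917°, λ = +139.34000°
Δφ = 0.6253°,  Δλ = -2.0383°
a = sin²(Δφ/2) + cos φ₁ cos φ₂ sin²(Δλ/2) = 0.000043
c = 2·arcsin(√a) = 0.013047 rad = 0.7476°
d = R·c = 6371 × 0.013047 = 83.1 km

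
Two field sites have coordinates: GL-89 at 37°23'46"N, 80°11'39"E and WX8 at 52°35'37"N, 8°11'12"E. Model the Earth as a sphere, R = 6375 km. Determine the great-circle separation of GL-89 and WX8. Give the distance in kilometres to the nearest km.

GL-89: φ = +37.39611°, λ = +80.19417°
WX8: φ = +52.59361°, λ = +8.18667°
Δφ = 15.1975°,  Δλ = -72.0075°
a = sin²(Δφ/2) + cos φ₁ cos φ₂ sin²(Δλ/2) = 0.184252
c = 2·arcsin(√a) = 0.887314 rad = 50.8394°
d = R·c = 6375 × 0.887314 = 5656.6 km

5657 km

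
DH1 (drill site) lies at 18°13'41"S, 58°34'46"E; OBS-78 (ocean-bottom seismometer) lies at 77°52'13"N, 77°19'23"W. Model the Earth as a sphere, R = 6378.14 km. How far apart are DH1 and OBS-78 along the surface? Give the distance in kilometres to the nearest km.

12990 km

DH1: φ = -18.22806°, λ = +58.57944°
OBS-78: φ = +77.87028°, λ = -77.32306°
Δφ = 96.0983°,  Δλ = -135.9025°
a = sin²(Δφ/2) + cos φ₁ cos φ₂ sin²(Δλ/2) = 0.724574
c = 2·arcsin(√a) = 2.036607 rad = 116.6890°
d = R·c = 6378.14 × 2.036607 = 12989.8 km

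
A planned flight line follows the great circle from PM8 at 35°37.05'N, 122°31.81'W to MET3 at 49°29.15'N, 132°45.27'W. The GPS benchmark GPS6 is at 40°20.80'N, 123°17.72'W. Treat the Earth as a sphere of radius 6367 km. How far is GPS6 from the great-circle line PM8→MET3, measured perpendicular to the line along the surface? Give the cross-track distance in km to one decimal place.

PM8: φ = +35.61750°, λ = -122.53017°
MET3: φ = +49.48583°, λ = -132.75450°
GPS6: φ = +40.34667°, λ = -123.29533°
δ₁₃ = central angle PM8→GPS6 = 0.083207 rad  (haversine)
θ₁₃ = bearing PM8→GPS6 = 352.966°,  θ₁₂ = bearing PM8→MET3 = 334.858°
dₓₜ = R·arcsin(sin δ₁₃ · sin(θ₁₃ − θ₁₂)) = 6367·arcsin(0.08311·sin(18.108°)) = 164.485 km
|dₓₜ| = 164.485 km

164.5 km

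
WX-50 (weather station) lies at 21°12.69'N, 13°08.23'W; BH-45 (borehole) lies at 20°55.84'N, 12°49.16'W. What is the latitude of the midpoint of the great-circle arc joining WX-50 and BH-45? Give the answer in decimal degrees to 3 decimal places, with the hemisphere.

WX-50: φ = +21.21150°, λ = -13.13717°
BH-45: φ = +20.93067°, λ = -12.81933°
Bx = cos φ₂ cos Δλ = 0.933999,  By = cos φ₂ sin Δλ = 0.005181
φₘ = atan2(sin φ₁ + sin φ₂, √((cos φ₁ + Bx)² + By²)) = 21.07116°
λₘ = λ₁ + atan2(By, cos φ₁ + Bx) = -12.97810°

21.071°N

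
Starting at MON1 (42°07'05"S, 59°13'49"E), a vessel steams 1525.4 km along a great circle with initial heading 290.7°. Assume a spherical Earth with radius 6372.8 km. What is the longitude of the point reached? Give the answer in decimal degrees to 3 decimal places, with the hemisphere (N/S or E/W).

43.297°E

MON1: φ = -42.11806°, λ = +59.23028°
δ = d/R = 1525.4/6372.8 = 0.239361 rad
φ₂ = arcsin(sin φ₁ cos δ + cos φ₁ sin δ cos θ)
   = arcsin(-0.67066·0.97149 + 0.74176·0.23708·0.35347) = -36.11288°
λ₂ = λ₁ + atan2(sin θ sin δ cos φ₁, cos δ − sin φ₁ sin φ₂) = 43.29658°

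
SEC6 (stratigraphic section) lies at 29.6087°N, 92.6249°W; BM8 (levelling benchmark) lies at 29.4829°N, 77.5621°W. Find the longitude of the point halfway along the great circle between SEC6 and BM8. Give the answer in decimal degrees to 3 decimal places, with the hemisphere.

85.089°W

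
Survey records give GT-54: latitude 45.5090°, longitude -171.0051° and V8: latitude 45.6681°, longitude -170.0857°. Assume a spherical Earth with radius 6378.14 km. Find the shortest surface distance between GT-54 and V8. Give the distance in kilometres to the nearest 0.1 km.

73.8 km

Δφ = 0.1591°,  Δλ = 0.9194°
a = sin²(Δφ/2) + cos φ₁ cos φ₂ sin²(Δλ/2) = 0.000033
c = 2·arcsin(√a) = 0.011568 rad = 0.6628°
d = R·c = 6378.14 × 0.011568 = 73.8 km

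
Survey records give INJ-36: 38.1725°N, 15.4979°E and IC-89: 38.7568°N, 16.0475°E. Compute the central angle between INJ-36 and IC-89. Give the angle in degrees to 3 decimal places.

0.726°

Δφ = 0.5843°,  Δλ = 0.5496°
a = sin²(Δφ/2) + cos φ₁ cos φ₂ sin²(Δλ/2) = 0.000040
c = 2·arcsin(√a) = 0.012665 rad = 0.7257°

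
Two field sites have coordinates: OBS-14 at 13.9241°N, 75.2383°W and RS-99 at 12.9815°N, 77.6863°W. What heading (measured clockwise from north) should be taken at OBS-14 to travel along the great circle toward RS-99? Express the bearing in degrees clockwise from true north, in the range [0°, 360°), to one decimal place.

Δλ = -2.4480°
y = sin Δλ · cos φ₂ = -0.041621
x = cos φ₁ sin φ₂ − sin φ₁ cos φ₂ cos Δλ = -0.016237
θ = atan2(y, x) = -111.3112° → 248.6888° (mod 360°)

248.7°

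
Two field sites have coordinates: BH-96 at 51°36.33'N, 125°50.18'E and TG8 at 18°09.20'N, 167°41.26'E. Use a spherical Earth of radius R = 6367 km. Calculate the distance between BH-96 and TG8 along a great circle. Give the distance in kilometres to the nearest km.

5207 km

BH-96: φ = +51.60550°, λ = +125.83633°
TG8: φ = +18.15333°, λ = +167.68767°
Δφ = -33.4522°,  Δλ = 41.8513°
a = sin²(Δφ/2) + cos φ₁ cos φ₂ sin²(Δλ/2) = 0.158108
c = 2·arcsin(√a) = 0.817860 rad = 46.8600°
d = R·c = 6367 × 0.817860 = 5207.3 km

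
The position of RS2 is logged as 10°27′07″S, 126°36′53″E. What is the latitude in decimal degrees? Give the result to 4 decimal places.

10.4519°S

10° + 27′/60 + 7″/3600 = 10 + 0.45000 + 0.00194 = 10.4519°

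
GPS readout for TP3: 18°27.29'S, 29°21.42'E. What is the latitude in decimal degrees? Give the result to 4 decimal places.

18.4548°S

18° + 27.29′/60 = 18 + 0.45483 = 18.4548°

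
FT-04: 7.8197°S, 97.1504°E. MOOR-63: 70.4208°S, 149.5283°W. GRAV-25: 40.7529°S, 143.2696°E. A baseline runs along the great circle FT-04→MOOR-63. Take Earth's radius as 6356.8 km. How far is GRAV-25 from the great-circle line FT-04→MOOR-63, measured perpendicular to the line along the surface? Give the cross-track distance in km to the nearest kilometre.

2222 km

δ₁₃ = central angle FT-04→GRAV-25 = 0.915965 rad  (haversine)
θ₁₃ = bearing FT-04→GRAV-25 = 136.495°,  θ₁₂ = bearing FT-04→MOOR-63 = 162.077°
dₓₜ = R·arcsin(sin δ₁₃ · sin(θ₁₃ − θ₁₂)) = 6356.8·arcsin(0.79315·sin(-25.582°)) = -2222.092 km
|dₓₜ| = 2222.092 km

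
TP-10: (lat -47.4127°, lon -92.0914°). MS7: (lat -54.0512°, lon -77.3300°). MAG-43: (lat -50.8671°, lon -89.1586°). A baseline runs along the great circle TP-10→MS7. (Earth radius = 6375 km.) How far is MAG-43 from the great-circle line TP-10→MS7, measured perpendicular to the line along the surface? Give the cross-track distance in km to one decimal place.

δ₁₃ = central angle TP-10→MAG-43 = 0.068953 rad  (haversine)
θ₁₃ = bearing TP-10→MAG-43 = 152.052°,  θ₁₂ = bearing TP-10→MS7 = 130.966°
dₓₜ = R·arcsin(sin δ₁₃ · sin(θ₁₃ − θ₁₂)) = 6375·arcsin(0.06890·sin(21.086°)) = 158.037 km
|dₓₜ| = 158.037 km

158.0 km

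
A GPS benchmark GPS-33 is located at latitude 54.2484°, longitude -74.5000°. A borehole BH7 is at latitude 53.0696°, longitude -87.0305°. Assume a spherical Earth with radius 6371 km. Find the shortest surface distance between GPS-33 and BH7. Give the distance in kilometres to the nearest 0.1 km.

834.9 km

Δφ = -1.1788°,  Δλ = -12.5305°
a = sin²(Δφ/2) + cos φ₁ cos φ₂ sin²(Δλ/2) = 0.004287
c = 2·arcsin(√a) = 0.131041 rad = 7.5081°
d = R·c = 6371 × 0.131041 = 834.9 km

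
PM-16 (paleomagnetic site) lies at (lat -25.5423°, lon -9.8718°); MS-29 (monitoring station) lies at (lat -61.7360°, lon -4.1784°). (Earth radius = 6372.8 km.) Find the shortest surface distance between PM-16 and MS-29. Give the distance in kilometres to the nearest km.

4048 km

Δφ = -36.1937°,  Δλ = 5.6934°
a = sin²(Δφ/2) + cos φ₁ cos φ₂ sin²(Δλ/2) = 0.097541
c = 2·arcsin(√a) = 0.635260 rad = 36.3977°
d = R·c = 6372.8 × 0.635260 = 4048.4 km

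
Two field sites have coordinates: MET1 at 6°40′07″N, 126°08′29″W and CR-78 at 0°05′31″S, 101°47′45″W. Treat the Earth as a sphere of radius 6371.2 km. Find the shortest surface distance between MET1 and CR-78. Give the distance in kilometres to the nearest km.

2804 km

MET1: φ = +6.66861°, λ = -126.14139°
CR-78: φ = -0.09194°, λ = -101.79583°
Δφ = -6.7606°,  Δλ = 24.3456°
a = sin²(Δφ/2) + cos φ₁ cos φ₂ sin²(Δλ/2) = 0.047638
c = 2·arcsin(√a) = 0.440064 rad = 25.2138°
d = R·c = 6371.2 × 0.440064 = 2803.7 km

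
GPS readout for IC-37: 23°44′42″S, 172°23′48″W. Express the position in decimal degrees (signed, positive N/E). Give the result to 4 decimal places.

-23.7450°, -172.3967°

lat: 23.7450° S → -23.7450°
lon: 172.3967° W → -172.3967°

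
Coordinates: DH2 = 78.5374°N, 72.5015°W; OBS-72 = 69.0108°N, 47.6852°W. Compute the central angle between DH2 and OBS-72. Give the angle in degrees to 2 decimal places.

Δφ = -9.5266°,  Δλ = 24.8163°
a = sin²(Δφ/2) + cos φ₁ cos φ₂ sin²(Δλ/2) = 0.010182
c = 2·arcsin(√a) = 0.202157 rad = 11.5828°

11.58°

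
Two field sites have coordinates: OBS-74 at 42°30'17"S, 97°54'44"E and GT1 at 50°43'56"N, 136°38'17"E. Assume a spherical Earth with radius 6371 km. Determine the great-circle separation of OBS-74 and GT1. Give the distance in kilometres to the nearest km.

OBS-74: φ = -42.50472°, λ = +97.91222°
GT1: φ = +50.73222°, λ = +136.63806°
Δφ = 93.2369°,  Δλ = 38.7258°
a = sin²(Δφ/2) + cos φ₁ cos φ₂ sin²(Δλ/2) = 0.579526
c = 2·arcsin(√a) = 1.730527 rad = 99.1519°
d = R·c = 6371 × 1.730527 = 11025.2 km

11025 km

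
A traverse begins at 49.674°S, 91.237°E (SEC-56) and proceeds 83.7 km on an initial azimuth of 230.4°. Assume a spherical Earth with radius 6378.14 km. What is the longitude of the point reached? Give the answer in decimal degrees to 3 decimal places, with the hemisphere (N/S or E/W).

90.333°E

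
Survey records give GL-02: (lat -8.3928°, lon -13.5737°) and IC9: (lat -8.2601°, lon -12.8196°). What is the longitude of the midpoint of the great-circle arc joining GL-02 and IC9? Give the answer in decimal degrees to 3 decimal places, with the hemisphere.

Bx = cos φ₂ cos Δλ = 0.989540,  By = cos φ₂ sin Δλ = 0.013025
φₘ = atan2(sin φ₁ + sin φ₂, √((cos φ₁ + Bx)² + By²)) = -8.32663°
λₘ = λ₁ + atan2(By, cos φ₁ + Bx) = -13.19659°

13.197°W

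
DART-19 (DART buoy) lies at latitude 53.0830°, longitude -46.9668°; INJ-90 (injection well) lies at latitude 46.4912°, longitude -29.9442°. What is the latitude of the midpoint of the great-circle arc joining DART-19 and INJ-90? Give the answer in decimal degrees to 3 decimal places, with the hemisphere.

Bx = cos φ₂ cos Δλ = 0.658304,  By = cos φ₂ sin Δλ = 0.201548
φₘ = atan2(sin φ₁ + sin φ₂, √((cos φ₁ + Bx)² + By²)) = 50.09818°
λₘ = λ₁ + atan2(By, cos φ₁ + Bx) = -37.87147°

50.098°N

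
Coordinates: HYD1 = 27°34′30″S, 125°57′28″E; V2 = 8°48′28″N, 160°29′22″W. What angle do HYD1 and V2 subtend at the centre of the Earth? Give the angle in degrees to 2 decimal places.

79.80°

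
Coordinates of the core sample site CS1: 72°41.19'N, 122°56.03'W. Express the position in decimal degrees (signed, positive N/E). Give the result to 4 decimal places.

+72.6865°, -122.9338°

lat: 72.6865° N → +72.6865°
lon: 122.9338° W → -122.9338°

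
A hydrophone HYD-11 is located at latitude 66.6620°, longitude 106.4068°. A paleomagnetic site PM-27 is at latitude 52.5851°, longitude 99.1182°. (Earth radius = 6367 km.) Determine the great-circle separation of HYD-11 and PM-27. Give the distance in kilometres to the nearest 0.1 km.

1614.4 km

Δφ = -14.0769°,  Δλ = -7.2886°
a = sin²(Δφ/2) + cos φ₁ cos φ₂ sin²(Δλ/2) = 0.015987
c = 2·arcsin(√a) = 0.253561 rad = 14.5280°
d = R·c = 6367 × 0.253561 = 1614.4 km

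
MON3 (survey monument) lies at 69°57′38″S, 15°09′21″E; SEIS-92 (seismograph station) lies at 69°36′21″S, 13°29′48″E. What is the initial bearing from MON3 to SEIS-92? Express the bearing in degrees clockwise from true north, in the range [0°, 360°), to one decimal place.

301.0°

MON3: φ = -69.96056°, λ = +15.15583°
SEIS-92: φ = -69.60583°, λ = +13.49667°
Δλ = -1.6592°
y = sin Δλ · cos φ₂ = -0.010090
x = cos φ₁ sin φ₂ − sin φ₁ cos φ₂ cos Δλ = 0.006054
θ = atan2(y, x) = -59.0365° → 300.9635° (mod 360°)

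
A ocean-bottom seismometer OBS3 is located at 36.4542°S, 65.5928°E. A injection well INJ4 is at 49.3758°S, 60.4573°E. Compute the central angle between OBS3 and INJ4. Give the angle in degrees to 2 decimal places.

Δφ = -12.9216°,  Δλ = -5.1355°
a = sin²(Δφ/2) + cos φ₁ cos φ₂ sin²(Δλ/2) = 0.013713
c = 2·arcsin(√a) = 0.234740 rad = 13.4496°

13.45°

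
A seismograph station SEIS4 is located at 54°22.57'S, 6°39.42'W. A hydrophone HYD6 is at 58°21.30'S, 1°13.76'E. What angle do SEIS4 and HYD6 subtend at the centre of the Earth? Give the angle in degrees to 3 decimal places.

5.902°

SEIS4: φ = -54.37617°, λ = -6.65700°
HYD6: φ = -58.35500°, λ = +1.22933°
Δφ = -3.9788°,  Δλ = 7.8863°
a = sin²(Δφ/2) + cos φ₁ cos φ₂ sin²(Δλ/2) = 0.002650
c = 2·arcsin(√a) = 0.103006 rad = 5.9018°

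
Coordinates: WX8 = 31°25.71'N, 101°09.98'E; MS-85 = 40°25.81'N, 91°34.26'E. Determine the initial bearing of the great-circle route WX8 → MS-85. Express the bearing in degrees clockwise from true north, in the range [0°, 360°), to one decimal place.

321.9°

WX8: φ = +31.42850°, λ = +101.16633°
MS-85: φ = +40.43017°, λ = +91.57100°
Δλ = -9.5953°
y = sin Δλ · cos φ₂ = -0.126883
x = cos φ₁ sin φ₂ − sin φ₁ cos φ₂ cos Δλ = 0.162016
θ = atan2(y, x) = -38.0662° → 321.9338° (mod 360°)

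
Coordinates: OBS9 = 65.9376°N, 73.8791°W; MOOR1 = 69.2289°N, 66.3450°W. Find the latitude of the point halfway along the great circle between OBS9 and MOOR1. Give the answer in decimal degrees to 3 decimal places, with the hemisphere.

67.627°N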